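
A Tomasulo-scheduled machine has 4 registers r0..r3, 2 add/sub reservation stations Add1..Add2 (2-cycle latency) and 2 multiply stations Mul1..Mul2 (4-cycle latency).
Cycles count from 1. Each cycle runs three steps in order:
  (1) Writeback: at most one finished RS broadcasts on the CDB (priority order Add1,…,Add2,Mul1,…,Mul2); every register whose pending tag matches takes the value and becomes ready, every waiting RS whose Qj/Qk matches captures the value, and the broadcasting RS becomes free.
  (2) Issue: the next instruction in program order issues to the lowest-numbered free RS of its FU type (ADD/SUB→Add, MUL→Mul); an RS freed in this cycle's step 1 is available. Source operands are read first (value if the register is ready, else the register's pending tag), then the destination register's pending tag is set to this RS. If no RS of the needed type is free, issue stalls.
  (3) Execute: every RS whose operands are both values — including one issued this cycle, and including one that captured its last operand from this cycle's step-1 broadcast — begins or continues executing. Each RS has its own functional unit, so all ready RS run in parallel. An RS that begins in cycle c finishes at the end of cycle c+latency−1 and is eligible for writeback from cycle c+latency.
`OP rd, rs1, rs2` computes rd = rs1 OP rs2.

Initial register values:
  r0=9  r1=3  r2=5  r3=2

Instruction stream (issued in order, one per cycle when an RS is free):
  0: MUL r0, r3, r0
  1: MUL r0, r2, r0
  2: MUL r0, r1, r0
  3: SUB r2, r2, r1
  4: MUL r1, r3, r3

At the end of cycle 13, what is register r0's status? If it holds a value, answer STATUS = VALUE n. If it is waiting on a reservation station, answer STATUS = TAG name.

STATUS = VALUE 270

  c1: issue MUL r0<-Mul1  regs: r0:Mul1,r1:3,r2:5,r3:2
  c2: issue MUL r0<-Mul2  regs: r0:Mul2,r1:3,r2:5,r3:2
  c3: stall  regs: r0:Mul2,r1:3,r2:5,r3:2
  c4: stall  regs: r0:Mul2,r1:3,r2:5,r3:2
  c5: CDB Mul1=18; issue MUL r0<-Mul1  regs: r0:Mul1,r1:3,r2:5,r3:2
  c6: issue SUB r2<-Add1  regs: r0:Mul1,r1:3,r2:Add1,r3:2
  c7: stall  regs: r0:Mul1,r1:3,r2:Add1,r3:2
  c8: CDB Add1=2; stall  regs: r0:Mul1,r1:3,r2:2,r3:2
  c9: CDB Mul2=90; issue MUL r1<-Mul2  regs: r0:Mul1,r1:Mul2,r2:2,r3:2
  c10: -  regs: r0:Mul1,r1:Mul2,r2:2,r3:2
  c11: -  regs: r0:Mul1,r1:Mul2,r2:2,r3:2
  c12: -  regs: r0:Mul1,r1:Mul2,r2:2,r3:2
  c13: CDB Mul1=270  regs: r0:270,r1:Mul2,r2:2,r3:2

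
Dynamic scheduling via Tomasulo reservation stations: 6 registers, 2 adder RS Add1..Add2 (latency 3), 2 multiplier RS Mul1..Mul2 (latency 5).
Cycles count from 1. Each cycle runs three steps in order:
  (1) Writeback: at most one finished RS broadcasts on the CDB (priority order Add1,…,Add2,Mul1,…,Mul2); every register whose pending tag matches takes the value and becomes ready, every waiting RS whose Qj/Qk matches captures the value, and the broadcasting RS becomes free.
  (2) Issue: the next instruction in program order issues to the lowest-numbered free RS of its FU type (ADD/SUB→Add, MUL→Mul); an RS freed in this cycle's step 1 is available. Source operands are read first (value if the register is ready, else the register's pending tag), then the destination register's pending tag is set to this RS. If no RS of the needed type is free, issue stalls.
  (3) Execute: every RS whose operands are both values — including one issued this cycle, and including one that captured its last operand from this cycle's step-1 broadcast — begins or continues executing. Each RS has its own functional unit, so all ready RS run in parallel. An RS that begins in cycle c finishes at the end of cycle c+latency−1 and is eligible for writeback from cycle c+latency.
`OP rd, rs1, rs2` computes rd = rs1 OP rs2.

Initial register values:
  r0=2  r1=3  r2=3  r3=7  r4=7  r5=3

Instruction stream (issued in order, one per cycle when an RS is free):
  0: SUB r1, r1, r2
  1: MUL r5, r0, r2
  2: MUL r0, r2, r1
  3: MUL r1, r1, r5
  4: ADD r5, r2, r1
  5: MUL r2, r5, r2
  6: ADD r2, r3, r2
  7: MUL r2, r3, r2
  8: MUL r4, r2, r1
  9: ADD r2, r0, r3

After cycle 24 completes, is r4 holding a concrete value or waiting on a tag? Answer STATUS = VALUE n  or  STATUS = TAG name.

STATUS = TAG Mul2

  c1: issue SUB r1<-Add1  regs: r0:2,r1:Add1,r2:3,r3:7,r4:7,r5:3
  c2: issue MUL r5<-Mul1  regs: r0:2,r1:Add1,r2:3,r3:7,r4:7,r5:Mul1
  c3: issue MUL r0<-Mul2  regs: r0:Mul2,r1:Add1,r2:3,r3:7,r4:7,r5:Mul1
  c4: CDB Add1=0; stall  regs: r0:Mul2,r1:0,r2:3,r3:7,r4:7,r5:Mul1
  c5: stall  regs: r0:Mul2,r1:0,r2:3,r3:7,r4:7,r5:Mul1
  c6: stall  regs: r0:Mul2,r1:0,r2:3,r3:7,r4:7,r5:Mul1
  c7: CDB Mul1=6; issue MUL r1<-Mul1  regs: r0:Mul2,r1:Mul1,r2:3,r3:7,r4:7,r5:6
  c8: issue ADD r5<-Add1  regs: r0:Mul2,r1:Mul1,r2:3,r3:7,r4:7,r5:Add1
  c9: CDB Mul2=0; issue MUL r2<-Mul2  regs: r0:0,r1:Mul1,r2:Mul2,r3:7,r4:7,r5:Add1
  c10: issue ADD r2<-Add2  regs: r0:0,r1:Mul1,r2:Add2,r3:7,r4:7,r5:Add1
  c11: stall  regs: r0:0,r1:Mul1,r2:Add2,r3:7,r4:7,r5:Add1
  c12: CDB Mul1=0; issue MUL r2<-Mul1  regs: r0:0,r1:0,r2:Mul1,r3:7,r4:7,r5:Add1
  c13: stall  regs: r0:0,r1:0,r2:Mul1,r3:7,r4:7,r5:Add1
  c14: stall  regs: r0:0,r1:0,r2:Mul1,r3:7,r4:7,r5:Add1
  c15: CDB Add1=3; stall  regs: r0:0,r1:0,r2:Mul1,r3:7,r4:7,r5:3
  c16: stall  regs: r0:0,r1:0,r2:Mul1,r3:7,r4:7,r5:3
  c17: stall  regs: r0:0,r1:0,r2:Mul1,r3:7,r4:7,r5:3
  c18: stall  regs: r0:0,r1:0,r2:Mul1,r3:7,r4:7,r5:3
  c19: stall  regs: r0:0,r1:0,r2:Mul1,r3:7,r4:7,r5:3
  c20: CDB Mul2=9; issue MUL r4<-Mul2  regs: r0:0,r1:0,r2:Mul1,r3:7,r4:Mul2,r5:3
  c21: issue ADD r2<-Add1  regs: r0:0,r1:0,r2:Add1,r3:7,r4:Mul2,r5:3
  c22: -  regs: r0:0,r1:0,r2:Add1,r3:7,r4:Mul2,r5:3
  c23: CDB Add2=16  regs: r0:0,r1:0,r2:Add1,r3:7,r4:Mul2,r5:3
  c24: CDB Add1=7  regs: r0:0,r1:0,r2:7,r3:7,r4:Mul2,r5:3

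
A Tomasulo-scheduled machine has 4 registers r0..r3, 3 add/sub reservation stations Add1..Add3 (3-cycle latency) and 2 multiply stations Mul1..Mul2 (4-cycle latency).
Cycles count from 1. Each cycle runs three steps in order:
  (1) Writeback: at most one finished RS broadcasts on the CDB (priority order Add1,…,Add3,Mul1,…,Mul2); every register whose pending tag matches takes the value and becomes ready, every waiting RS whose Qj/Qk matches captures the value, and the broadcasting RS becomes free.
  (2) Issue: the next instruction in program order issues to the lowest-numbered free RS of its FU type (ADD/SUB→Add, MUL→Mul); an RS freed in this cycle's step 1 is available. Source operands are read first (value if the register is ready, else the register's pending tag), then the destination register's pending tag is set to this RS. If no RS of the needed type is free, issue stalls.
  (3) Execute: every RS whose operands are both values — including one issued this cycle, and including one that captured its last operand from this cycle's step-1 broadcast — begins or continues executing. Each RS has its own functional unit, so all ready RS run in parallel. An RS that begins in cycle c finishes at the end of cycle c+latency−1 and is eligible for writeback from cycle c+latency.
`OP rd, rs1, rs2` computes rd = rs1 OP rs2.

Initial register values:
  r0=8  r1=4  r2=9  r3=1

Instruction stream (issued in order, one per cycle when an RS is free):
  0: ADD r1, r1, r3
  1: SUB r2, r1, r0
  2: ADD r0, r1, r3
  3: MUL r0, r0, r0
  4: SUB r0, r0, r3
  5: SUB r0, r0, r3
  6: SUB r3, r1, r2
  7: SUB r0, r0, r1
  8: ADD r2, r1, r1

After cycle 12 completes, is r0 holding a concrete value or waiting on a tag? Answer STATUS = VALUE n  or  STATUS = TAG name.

c1: issue ADD r1<-Add1 | r0:8,r1:Add1,r2:9,r3:1
c2: issue SUB r2<-Add2 | r0:8,r1:Add1,r2:Add2,r3:1
c3: issue ADD r0<-Add3 | r0:Add3,r1:Add1,r2:Add2,r3:1
c4: CDB Add1=5; issue MUL r0<-Mul1 | r0:Mul1,r1:5,r2:Add2,r3:1
c5: issue SUB r0<-Add1 | r0:Add1,r1:5,r2:Add2,r3:1
c6: stall | r0:Add1,r1:5,r2:Add2,r3:1
c7: CDB Add2=-3; issue SUB r0<-Add2 | r0:Add2,r1:5,r2:-3,r3:1
c8: CDB Add3=6; issue SUB r3<-Add3 | r0:Add2,r1:5,r2:-3,r3:Add3
c9: stall | r0:Add2,r1:5,r2:-3,r3:Add3
c10: stall | r0:Add2,r1:5,r2:-3,r3:Add3
c11: CDB Add3=8; issue SUB r0<-Add3 | r0:Add3,r1:5,r2:-3,r3:8
c12: CDB Mul1=36; stall | r0:Add3,r1:5,r2:-3,r3:8

STATUS = TAG Add3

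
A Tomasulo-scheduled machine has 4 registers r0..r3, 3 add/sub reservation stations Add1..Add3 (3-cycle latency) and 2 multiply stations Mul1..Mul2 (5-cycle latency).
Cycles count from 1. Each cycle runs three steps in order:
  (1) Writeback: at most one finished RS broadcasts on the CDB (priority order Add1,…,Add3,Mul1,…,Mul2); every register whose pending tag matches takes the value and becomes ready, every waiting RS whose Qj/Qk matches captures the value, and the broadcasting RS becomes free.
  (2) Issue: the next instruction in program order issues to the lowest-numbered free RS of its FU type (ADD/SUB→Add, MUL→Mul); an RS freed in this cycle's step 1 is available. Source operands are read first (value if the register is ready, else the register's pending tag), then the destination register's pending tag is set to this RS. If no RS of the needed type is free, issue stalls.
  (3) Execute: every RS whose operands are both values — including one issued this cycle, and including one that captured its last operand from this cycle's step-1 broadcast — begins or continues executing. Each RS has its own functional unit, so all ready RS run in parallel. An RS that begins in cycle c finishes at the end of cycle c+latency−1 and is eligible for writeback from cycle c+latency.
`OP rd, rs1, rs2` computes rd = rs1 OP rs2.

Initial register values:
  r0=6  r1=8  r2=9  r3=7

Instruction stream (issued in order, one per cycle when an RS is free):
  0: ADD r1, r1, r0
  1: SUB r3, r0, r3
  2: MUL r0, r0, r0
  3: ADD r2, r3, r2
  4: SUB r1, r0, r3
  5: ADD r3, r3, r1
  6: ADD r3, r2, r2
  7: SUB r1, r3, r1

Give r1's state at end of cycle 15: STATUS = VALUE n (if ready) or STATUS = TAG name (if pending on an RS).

  c1: issue ADD r1<-Add1  regs: r0:6,r1:Add1,r2:9,r3:7
  c2: issue SUB r3<-Add2  regs: r0:6,r1:Add1,r2:9,r3:Add2
  c3: issue MUL r0<-Mul1  regs: r0:Mul1,r1:Add1,r2:9,r3:Add2
  c4: CDB Add1=14; issue ADD r2<-Add1  regs: r0:Mul1,r1:14,r2:Add1,r3:Add2
  c5: CDB Add2=-1; issue SUB r1<-Add2  regs: r0:Mul1,r1:Add2,r2:Add1,r3:-1
  c6: issue ADD r3<-Add3  regs: r0:Mul1,r1:Add2,r2:Add1,r3:Add3
  c7: stall  regs: r0:Mul1,r1:Add2,r2:Add1,r3:Add3
  c8: CDB Add1=8; issue ADD r3<-Add1  regs: r0:Mul1,r1:Add2,r2:8,r3:Add1
  c9: CDB Mul1=36; stall  regs: r0:36,r1:Add2,r2:8,r3:Add1
  c10: stall  regs: r0:36,r1:Add2,r2:8,r3:Add1
  c11: CDB Add1=16; issue SUB r1<-Add1  regs: r0:36,r1:Add1,r2:8,r3:16
  c12: CDB Add2=37  regs: r0:36,r1:Add1,r2:8,r3:16
  c13: -  regs: r0:36,r1:Add1,r2:8,r3:16
  c14: -  regs: r0:36,r1:Add1,r2:8,r3:16
  c15: CDB Add1=-21  regs: r0:36,r1:-21,r2:8,r3:16

STATUS = VALUE -21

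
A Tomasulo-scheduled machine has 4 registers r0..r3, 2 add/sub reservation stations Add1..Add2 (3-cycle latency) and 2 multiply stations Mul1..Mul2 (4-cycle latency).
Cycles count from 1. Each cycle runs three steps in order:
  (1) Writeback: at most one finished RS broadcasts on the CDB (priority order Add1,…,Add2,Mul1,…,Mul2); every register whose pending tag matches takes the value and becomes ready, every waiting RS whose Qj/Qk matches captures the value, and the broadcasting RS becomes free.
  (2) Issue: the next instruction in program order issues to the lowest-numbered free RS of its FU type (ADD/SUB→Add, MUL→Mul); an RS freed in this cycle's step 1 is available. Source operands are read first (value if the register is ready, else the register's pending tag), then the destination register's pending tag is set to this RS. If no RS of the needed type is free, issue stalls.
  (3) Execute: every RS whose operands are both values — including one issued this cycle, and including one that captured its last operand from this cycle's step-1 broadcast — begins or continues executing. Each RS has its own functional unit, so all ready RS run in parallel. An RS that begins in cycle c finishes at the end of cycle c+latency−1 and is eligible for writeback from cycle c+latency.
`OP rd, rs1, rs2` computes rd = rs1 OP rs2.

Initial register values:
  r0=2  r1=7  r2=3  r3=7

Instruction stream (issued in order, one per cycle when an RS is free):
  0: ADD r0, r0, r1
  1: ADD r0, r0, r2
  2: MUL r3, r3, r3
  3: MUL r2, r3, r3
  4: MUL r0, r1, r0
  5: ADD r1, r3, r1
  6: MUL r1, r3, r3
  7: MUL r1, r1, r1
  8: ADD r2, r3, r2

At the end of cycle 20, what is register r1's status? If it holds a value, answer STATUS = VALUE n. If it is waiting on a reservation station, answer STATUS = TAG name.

cycle 1: issue ADD r0<-Add1 // r0:Add1,r1:7,r2:3,r3:7
cycle 2: issue ADD r0<-Add2 // r0:Add2,r1:7,r2:3,r3:7
cycle 3: issue MUL r3<-Mul1 // r0:Add2,r1:7,r2:3,r3:Mul1
cycle 4: CDB Add1=9; issue MUL r2<-Mul2 // r0:Add2,r1:7,r2:Mul2,r3:Mul1
cycle 5: stall // r0:Add2,r1:7,r2:Mul2,r3:Mul1
cycle 6: stall // r0:Add2,r1:7,r2:Mul2,r3:Mul1
cycle 7: CDB Add2=12; stall // r0:12,r1:7,r2:Mul2,r3:Mul1
cycle 8: CDB Mul1=49; issue MUL r0<-Mul1 // r0:Mul1,r1:7,r2:Mul2,r3:49
cycle 9: issue ADD r1<-Add1 // r0:Mul1,r1:Add1,r2:Mul2,r3:49
cycle 10: stall // r0:Mul1,r1:Add1,r2:Mul2,r3:49
cycle 11: stall // r0:Mul1,r1:Add1,r2:Mul2,r3:49
cycle 12: CDB Add1=56; stall // r0:Mul1,r1:56,r2:Mul2,r3:49
cycle 13: CDB Mul1=84; issue MUL r1<-Mul1 // r0:84,r1:Mul1,r2:Mul2,r3:49
cycle 14: CDB Mul2=2401; issue MUL r1<-Mul2 // r0:84,r1:Mul2,r2:2401,r3:49
cycle 15: issue ADD r2<-Add1 // r0:84,r1:Mul2,r2:Add1,r3:49
cycle 16: - // r0:84,r1:Mul2,r2:Add1,r3:49
cycle 17: CDB Mul1=2401 // r0:84,r1:Mul2,r2:Add1,r3:49
cycle 18: CDB Add1=2450 // r0:84,r1:Mul2,r2:2450,r3:49
cycle 19: - // r0:84,r1:Mul2,r2:2450,r3:49
cycle 20: - // r0:84,r1:Mul2,r2:2450,r3:49

STATUS = TAG Mul2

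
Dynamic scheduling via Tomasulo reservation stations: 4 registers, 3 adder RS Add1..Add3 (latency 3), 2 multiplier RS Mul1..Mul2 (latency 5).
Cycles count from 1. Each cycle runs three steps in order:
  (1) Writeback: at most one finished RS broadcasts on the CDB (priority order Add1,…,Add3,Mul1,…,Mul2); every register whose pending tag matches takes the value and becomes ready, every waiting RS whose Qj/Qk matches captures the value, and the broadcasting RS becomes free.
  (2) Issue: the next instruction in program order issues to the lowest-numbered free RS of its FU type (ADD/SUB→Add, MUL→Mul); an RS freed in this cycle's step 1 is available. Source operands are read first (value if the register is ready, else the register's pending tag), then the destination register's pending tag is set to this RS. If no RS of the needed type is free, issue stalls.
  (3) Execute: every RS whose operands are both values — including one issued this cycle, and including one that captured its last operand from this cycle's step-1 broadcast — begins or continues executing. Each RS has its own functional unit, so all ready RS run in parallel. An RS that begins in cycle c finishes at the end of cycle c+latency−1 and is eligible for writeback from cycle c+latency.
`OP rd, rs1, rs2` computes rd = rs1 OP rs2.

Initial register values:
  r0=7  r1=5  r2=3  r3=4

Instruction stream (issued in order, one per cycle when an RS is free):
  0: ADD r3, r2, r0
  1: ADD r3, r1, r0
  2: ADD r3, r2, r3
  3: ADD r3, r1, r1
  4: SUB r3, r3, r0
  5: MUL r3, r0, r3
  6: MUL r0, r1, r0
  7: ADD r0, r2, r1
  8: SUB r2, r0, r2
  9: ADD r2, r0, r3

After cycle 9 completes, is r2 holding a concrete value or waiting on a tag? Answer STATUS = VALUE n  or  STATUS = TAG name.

c1: issue ADD r3<-Add1 | r0:7,r1:5,r2:3,r3:Add1
c2: issue ADD r3<-Add2 | r0:7,r1:5,r2:3,r3:Add2
c3: issue ADD r3<-Add3 | r0:7,r1:5,r2:3,r3:Add3
c4: CDB Add1=10; issue ADD r3<-Add1 | r0:7,r1:5,r2:3,r3:Add1
c5: CDB Add2=12; issue SUB r3<-Add2 | r0:7,r1:5,r2:3,r3:Add2
c6: issue MUL r3<-Mul1 | r0:7,r1:5,r2:3,r3:Mul1
c7: CDB Add1=10; issue MUL r0<-Mul2 | r0:Mul2,r1:5,r2:3,r3:Mul1
c8: CDB Add3=15; issue ADD r0<-Add1 | r0:Add1,r1:5,r2:3,r3:Mul1
c9: issue SUB r2<-Add3 | r0:Add1,r1:5,r2:Add3,r3:Mul1

STATUS = TAG Add3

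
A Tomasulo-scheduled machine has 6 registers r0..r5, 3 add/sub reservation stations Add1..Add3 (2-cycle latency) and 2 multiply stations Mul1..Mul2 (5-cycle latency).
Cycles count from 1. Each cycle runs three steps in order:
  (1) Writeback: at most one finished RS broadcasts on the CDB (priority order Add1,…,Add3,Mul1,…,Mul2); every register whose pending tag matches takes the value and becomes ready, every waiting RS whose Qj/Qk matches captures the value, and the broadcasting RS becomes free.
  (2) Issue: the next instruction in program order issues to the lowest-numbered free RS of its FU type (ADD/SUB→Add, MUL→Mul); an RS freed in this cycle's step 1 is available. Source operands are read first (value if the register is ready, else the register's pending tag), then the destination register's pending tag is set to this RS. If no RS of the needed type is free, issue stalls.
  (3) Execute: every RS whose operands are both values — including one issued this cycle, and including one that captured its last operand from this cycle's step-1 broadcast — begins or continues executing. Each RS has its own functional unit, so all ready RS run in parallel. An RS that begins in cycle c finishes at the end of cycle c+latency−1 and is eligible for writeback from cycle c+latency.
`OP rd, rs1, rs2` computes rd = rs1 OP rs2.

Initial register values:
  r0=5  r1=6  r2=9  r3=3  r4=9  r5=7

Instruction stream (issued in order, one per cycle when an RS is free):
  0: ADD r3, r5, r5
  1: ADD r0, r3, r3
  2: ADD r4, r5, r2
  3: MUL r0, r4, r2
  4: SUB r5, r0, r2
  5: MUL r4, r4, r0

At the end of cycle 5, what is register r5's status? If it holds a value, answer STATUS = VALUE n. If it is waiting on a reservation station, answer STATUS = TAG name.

c1: issue ADD r3<-Add1 | r0:5,r1:6,r2:9,r3:Add1,r4:9,r5:7
c2: issue ADD r0<-Add2 | r0:Add2,r1:6,r2:9,r3:Add1,r4:9,r5:7
c3: CDB Add1=14; issue ADD r4<-Add1 | r0:Add2,r1:6,r2:9,r3:14,r4:Add1,r5:7
c4: issue MUL r0<-Mul1 | r0:Mul1,r1:6,r2:9,r3:14,r4:Add1,r5:7
c5: CDB Add1=16; issue SUB r5<-Add1 | r0:Mul1,r1:6,r2:9,r3:14,r4:16,r5:Add1

STATUS = TAG Add1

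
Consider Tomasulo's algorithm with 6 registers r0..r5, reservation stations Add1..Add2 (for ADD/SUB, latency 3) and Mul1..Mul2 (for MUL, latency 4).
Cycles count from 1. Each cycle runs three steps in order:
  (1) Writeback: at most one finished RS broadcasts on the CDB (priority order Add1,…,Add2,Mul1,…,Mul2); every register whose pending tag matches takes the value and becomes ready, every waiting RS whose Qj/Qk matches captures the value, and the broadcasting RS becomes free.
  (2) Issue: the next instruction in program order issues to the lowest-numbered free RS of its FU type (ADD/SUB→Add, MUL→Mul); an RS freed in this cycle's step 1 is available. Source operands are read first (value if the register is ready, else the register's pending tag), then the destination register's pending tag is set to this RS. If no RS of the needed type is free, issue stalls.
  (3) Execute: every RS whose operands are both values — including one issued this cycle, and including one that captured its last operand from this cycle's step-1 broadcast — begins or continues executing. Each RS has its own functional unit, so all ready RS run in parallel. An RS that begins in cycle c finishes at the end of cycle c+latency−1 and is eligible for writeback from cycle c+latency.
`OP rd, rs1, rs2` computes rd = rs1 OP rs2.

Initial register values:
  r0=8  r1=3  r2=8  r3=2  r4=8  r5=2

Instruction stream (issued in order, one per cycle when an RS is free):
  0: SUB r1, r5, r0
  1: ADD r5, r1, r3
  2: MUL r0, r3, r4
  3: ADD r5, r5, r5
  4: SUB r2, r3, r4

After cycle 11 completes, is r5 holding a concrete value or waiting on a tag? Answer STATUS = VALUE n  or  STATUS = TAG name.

STATUS = VALUE -8

cycle 1: issue SUB r1<-Add1 // r0:8,r1:Add1,r2:8,r3:2,r4:8,r5:2
cycle 2: issue ADD r5<-Add2 // r0:8,r1:Add1,r2:8,r3:2,r4:8,r5:Add2
cycle 3: issue MUL r0<-Mul1 // r0:Mul1,r1:Add1,r2:8,r3:2,r4:8,r5:Add2
cycle 4: CDB Add1=-6; issue ADD r5<-Add1 // r0:Mul1,r1:-6,r2:8,r3:2,r4:8,r5:Add1
cycle 5: stall // r0:Mul1,r1:-6,r2:8,r3:2,r4:8,r5:Add1
cycle 6: stall // r0:Mul1,r1:-6,r2:8,r3:2,r4:8,r5:Add1
cycle 7: CDB Add2=-4; issue SUB r2<-Add2 // r0:Mul1,r1:-6,r2:Add2,r3:2,r4:8,r5:Add1
cycle 8: CDB Mul1=16 // r0:16,r1:-6,r2:Add2,r3:2,r4:8,r5:Add1
cycle 9: - // r0:16,r1:-6,r2:Add2,r3:2,r4:8,r5:Add1
cycle 10: CDB Add1=-8 // r0:16,r1:-6,r2:Add2,r3:2,r4:8,r5:-8
cycle 11: CDB Add2=-6 // r0:16,r1:-6,r2:-6,r3:2,r4:8,r5:-8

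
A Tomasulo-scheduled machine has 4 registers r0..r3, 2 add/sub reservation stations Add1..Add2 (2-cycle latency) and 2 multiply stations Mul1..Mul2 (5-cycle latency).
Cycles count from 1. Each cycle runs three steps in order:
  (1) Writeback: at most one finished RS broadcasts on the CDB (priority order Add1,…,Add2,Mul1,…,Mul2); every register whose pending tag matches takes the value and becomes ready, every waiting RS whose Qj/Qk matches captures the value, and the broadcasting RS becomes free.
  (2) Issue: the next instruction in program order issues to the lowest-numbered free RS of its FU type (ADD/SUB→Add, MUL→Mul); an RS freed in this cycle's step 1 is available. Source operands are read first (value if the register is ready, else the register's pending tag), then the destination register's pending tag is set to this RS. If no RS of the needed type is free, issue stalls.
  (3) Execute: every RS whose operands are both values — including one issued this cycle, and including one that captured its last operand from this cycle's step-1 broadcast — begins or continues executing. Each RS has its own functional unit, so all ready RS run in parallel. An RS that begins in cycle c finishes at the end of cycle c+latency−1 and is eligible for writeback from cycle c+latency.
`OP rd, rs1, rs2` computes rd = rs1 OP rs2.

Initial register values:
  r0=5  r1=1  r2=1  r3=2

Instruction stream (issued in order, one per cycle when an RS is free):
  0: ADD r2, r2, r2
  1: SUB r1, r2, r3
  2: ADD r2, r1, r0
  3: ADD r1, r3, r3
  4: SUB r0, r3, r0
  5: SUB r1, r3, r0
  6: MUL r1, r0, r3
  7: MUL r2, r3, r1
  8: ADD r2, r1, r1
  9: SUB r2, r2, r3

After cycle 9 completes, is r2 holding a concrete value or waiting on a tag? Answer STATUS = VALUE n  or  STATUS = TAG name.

STATUS = VALUE 5

cycle 1: issue ADD r2<-Add1 // r0:5,r1:1,r2:Add1,r3:2
cycle 2: issue SUB r1<-Add2 // r0:5,r1:Add2,r2:Add1,r3:2
cycle 3: CDB Add1=2; issue ADD r2<-Add1 // r0:5,r1:Add2,r2:Add1,r3:2
cycle 4: stall // r0:5,r1:Add2,r2:Add1,r3:2
cycle 5: CDB Add2=0; issue ADD r1<-Add2 // r0:5,r1:Add2,r2:Add1,r3:2
cycle 6: stall // r0:5,r1:Add2,r2:Add1,r3:2
cycle 7: CDB Add1=5; issue SUB r0<-Add1 // r0:Add1,r1:Add2,r2:5,r3:2
cycle 8: CDB Add2=4; issue SUB r1<-Add2 // r0:Add1,r1:Add2,r2:5,r3:2
cycle 9: CDB Add1=-3; issue MUL r1<-Mul1 // r0:-3,r1:Mul1,r2:5,r3:2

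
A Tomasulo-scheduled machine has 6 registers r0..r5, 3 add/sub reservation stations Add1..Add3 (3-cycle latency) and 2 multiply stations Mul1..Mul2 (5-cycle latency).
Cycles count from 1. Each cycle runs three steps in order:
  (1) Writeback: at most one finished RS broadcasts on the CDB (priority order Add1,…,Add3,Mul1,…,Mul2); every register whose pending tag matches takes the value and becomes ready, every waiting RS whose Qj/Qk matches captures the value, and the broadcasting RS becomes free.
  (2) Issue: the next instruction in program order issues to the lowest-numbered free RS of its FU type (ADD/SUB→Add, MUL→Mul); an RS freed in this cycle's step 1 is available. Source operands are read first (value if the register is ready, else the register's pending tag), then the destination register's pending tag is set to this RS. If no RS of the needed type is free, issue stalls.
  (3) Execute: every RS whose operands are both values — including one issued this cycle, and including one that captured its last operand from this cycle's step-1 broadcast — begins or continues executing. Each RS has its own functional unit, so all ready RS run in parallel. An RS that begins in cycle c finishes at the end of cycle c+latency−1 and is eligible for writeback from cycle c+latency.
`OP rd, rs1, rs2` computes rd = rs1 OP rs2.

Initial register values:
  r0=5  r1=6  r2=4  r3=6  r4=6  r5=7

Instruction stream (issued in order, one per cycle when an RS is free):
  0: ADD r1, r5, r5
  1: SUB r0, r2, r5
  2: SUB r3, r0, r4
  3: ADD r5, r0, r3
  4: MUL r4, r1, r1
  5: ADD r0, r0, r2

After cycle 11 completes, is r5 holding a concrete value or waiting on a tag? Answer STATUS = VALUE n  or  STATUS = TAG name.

cycle 1: issue ADD r1<-Add1 // r0:5,r1:Add1,r2:4,r3:6,r4:6,r5:7
cycle 2: issue SUB r0<-Add2 // r0:Add2,r1:Add1,r2:4,r3:6,r4:6,r5:7
cycle 3: issue SUB r3<-Add3 // r0:Add2,r1:Add1,r2:4,r3:Add3,r4:6,r5:7
cycle 4: CDB Add1=14; issue ADD r5<-Add1 // r0:Add2,r1:14,r2:4,r3:Add3,r4:6,r5:Add1
cycle 5: CDB Add2=-3; issue MUL r4<-Mul1 // r0:-3,r1:14,r2:4,r3:Add3,r4:Mul1,r5:Add1
cycle 6: issue ADD r0<-Add2 // r0:Add2,r1:14,r2:4,r3:Add3,r4:Mul1,r5:Add1
cycle 7: - // r0:Add2,r1:14,r2:4,r3:Add3,r4:Mul1,r5:Add1
cycle 8: CDB Add3=-9 // r0:Add2,r1:14,r2:4,r3:-9,r4:Mul1,r5:Add1
cycle 9: CDB Add2=1 // r0:1,r1:14,r2:4,r3:-9,r4:Mul1,r5:Add1
cycle 10: CDB Mul1=196 // r0:1,r1:14,r2:4,r3:-9,r4:196,r5:Add1
cycle 11: CDB Add1=-12 // r0:1,r1:14,r2:4,r3:-9,r4:196,r5:-12

STATUS = VALUE -12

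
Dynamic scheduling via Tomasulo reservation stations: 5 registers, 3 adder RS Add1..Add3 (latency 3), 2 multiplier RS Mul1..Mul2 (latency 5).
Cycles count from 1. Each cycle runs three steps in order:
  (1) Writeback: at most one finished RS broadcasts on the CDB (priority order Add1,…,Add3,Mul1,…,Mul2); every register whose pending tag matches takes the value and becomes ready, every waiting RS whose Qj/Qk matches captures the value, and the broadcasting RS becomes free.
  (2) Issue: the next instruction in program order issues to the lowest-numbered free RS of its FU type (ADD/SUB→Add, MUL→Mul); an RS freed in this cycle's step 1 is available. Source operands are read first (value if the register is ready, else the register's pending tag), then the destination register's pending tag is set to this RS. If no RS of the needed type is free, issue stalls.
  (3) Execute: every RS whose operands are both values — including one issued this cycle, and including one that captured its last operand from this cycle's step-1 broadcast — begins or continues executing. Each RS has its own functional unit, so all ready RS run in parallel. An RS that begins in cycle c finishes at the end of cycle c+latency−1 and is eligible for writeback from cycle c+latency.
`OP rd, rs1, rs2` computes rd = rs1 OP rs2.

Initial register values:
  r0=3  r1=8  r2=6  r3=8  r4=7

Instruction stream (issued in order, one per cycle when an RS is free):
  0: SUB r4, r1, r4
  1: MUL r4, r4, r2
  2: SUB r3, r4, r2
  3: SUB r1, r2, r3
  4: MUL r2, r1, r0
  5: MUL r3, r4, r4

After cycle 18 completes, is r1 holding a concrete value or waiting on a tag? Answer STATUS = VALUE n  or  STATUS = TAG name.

cycle 1: issue SUB r4<-Add1 // r0:3,r1:8,r2:6,r3:8,r4:Add1
cycle 2: issue MUL r4<-Mul1 // r0:3,r1:8,r2:6,r3:8,r4:Mul1
cycle 3: issue SUB r3<-Add2 // r0:3,r1:8,r2:6,r3:Add2,r4:Mul1
cycle 4: CDB Add1=1; issue SUB r1<-Add1 // r0:3,r1:Add1,r2:6,r3:Add2,r4:Mul1
cycle 5: issue MUL r2<-Mul2 // r0:3,r1:Add1,r2:Mul2,r3:Add2,r4:Mul1
cycle 6: stall // r0:3,r1:Add1,r2:Mul2,r3:Add2,r4:Mul1
cycle 7: stall // r0:3,r1:Add1,r2:Mul2,r3:Add2,r4:Mul1
cycle 8: stall // r0:3,r1:Add1,r2:Mul2,r3:Add2,r4:Mul1
cycle 9: CDB Mul1=6; issue MUL r3<-Mul1 // r0:3,r1:Add1,r2:Mul2,r3:Mul1,r4:6
cycle 10: - // r0:3,r1:Add1,r2:Mul2,r3:Mul1,r4:6
cycle 11: - // r0:3,r1:Add1,r2:Mul2,r3:Mul1,r4:6
cycle 12: CDB Add2=0 // r0:3,r1:Add1,r2:Mul2,r3:Mul1,r4:6
cycle 13: - // r0:3,r1:Add1,r2:Mul2,r3:Mul1,r4:6
cycle 14: CDB Mul1=36 // r0:3,r1:Add1,r2:Mul2,r3:36,r4:6
cycle 15: CDB Add1=6 // r0:3,r1:6,r2:Mul2,r3:36,r4:6
cycle 16: - // r0:3,r1:6,r2:Mul2,r3:36,r4:6
cycle 17: - // r0:3,r1:6,r2:Mul2,r3:36,r4:6
cycle 18: - // r0:3,r1:6,r2:Mul2,r3:36,r4:6

STATUS = VALUE 6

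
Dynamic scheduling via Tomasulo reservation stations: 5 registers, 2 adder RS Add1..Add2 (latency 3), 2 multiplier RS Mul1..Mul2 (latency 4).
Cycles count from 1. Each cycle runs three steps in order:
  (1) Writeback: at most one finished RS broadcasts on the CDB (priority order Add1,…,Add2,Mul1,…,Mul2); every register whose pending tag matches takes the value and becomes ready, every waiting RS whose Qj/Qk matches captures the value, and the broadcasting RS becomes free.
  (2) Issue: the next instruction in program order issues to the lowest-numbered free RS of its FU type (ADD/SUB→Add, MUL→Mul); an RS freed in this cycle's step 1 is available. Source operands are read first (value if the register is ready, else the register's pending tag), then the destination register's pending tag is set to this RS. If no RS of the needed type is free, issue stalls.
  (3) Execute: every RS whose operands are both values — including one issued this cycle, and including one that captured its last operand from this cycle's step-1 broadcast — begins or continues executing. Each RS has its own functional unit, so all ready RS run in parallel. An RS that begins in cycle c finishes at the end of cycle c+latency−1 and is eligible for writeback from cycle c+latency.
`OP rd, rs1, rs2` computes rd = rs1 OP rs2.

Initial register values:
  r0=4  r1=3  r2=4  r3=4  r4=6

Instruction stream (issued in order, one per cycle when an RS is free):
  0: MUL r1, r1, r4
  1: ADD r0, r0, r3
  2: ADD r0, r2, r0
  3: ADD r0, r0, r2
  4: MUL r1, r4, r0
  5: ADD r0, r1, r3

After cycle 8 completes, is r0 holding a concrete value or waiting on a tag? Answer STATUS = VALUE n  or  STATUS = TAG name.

cycle 1: issue MUL r1<-Mul1 // r0:4,r1:Mul1,r2:4,r3:4,r4:6
cycle 2: issue ADD r0<-Add1 // r0:Add1,r1:Mul1,r2:4,r3:4,r4:6
cycle 3: issue ADD r0<-Add2 // r0:Add2,r1:Mul1,r2:4,r3:4,r4:6
cycle 4: stall // r0:Add2,r1:Mul1,r2:4,r3:4,r4:6
cycle 5: CDB Add1=8; issue ADD r0<-Add1 // r0:Add1,r1:Mul1,r2:4,r3:4,r4:6
cycle 6: CDB Mul1=18; issue MUL r1<-Mul1 // r0:Add1,r1:Mul1,r2:4,r3:4,r4:6
cycle 7: stall // r0:Add1,r1:Mul1,r2:4,r3:4,r4:6
cycle 8: CDB Add2=12; issue ADD r0<-Add2 // r0:Add2,r1:Mul1,r2:4,r3:4,r4:6

STATUS = TAG Add2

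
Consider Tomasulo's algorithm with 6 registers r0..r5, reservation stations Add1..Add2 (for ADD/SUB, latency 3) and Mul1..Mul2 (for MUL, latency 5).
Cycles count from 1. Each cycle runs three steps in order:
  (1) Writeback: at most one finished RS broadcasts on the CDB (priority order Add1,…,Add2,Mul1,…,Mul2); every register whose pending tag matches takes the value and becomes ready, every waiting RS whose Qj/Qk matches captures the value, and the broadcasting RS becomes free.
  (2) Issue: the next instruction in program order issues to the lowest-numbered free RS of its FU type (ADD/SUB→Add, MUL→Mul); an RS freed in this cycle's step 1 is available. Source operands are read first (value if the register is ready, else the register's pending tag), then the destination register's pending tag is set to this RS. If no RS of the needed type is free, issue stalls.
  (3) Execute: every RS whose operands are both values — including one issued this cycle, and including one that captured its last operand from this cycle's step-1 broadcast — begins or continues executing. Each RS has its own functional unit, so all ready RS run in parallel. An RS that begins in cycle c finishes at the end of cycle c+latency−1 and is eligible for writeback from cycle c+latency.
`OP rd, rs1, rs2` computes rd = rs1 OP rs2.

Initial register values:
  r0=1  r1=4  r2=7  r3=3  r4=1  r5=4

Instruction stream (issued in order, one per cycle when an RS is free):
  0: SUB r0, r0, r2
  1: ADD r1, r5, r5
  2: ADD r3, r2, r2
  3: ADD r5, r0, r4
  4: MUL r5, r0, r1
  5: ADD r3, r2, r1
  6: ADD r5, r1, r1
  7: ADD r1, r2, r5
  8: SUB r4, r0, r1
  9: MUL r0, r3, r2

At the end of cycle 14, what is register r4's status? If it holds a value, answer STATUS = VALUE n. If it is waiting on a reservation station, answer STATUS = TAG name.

STATUS = TAG Add2

  c1: issue SUB r0<-Add1  regs: r0:Add1,r1:4,r2:7,r3:3,r4:1,r5:4
  c2: issue ADD r1<-Add2  regs: r0:Add1,r1:Add2,r2:7,r3:3,r4:1,r5:4
  c3: stall  regs: r0:Add1,r1:Add2,r2:7,r3:3,r4:1,r5:4
  c4: CDB Add1=-6; issue ADD r3<-Add1  regs: r0:-6,r1:Add2,r2:7,r3:Add1,r4:1,r5:4
  c5: CDB Add2=8; issue ADD r5<-Add2  regs: r0:-6,r1:8,r2:7,r3:Add1,r4:1,r5:Add2
  c6: issue MUL r5<-Mul1  regs: r0:-6,r1:8,r2:7,r3:Add1,r4:1,r5:Mul1
  c7: CDB Add1=14; issue ADD r3<-Add1  regs: r0:-6,r1:8,r2:7,r3:Add1,r4:1,r5:Mul1
  c8: CDB Add2=-5; issue ADD r5<-Add2  regs: r0:-6,r1:8,r2:7,r3:Add1,r4:1,r5:Add2
  c9: stall  regs: r0:-6,r1:8,r2:7,r3:Add1,r4:1,r5:Add2
  c10: CDB Add1=15; issue ADD r1<-Add1  regs: r0:-6,r1:Add1,r2:7,r3:15,r4:1,r5:Add2
  c11: CDB Add2=16; issue SUB r4<-Add2  regs: r0:-6,r1:Add1,r2:7,r3:15,r4:Add2,r5:16
  c12: CDB Mul1=-48; issue MUL r0<-Mul1  regs: r0:Mul1,r1:Add1,r2:7,r3:15,r4:Add2,r5:16
  c13: -  regs: r0:Mul1,r1:Add1,r2:7,r3:15,r4:Add2,r5:16
  c14: CDB Add1=23  regs: r0:Mul1,r1:23,r2:7,r3:15,r4:Add2,r5:16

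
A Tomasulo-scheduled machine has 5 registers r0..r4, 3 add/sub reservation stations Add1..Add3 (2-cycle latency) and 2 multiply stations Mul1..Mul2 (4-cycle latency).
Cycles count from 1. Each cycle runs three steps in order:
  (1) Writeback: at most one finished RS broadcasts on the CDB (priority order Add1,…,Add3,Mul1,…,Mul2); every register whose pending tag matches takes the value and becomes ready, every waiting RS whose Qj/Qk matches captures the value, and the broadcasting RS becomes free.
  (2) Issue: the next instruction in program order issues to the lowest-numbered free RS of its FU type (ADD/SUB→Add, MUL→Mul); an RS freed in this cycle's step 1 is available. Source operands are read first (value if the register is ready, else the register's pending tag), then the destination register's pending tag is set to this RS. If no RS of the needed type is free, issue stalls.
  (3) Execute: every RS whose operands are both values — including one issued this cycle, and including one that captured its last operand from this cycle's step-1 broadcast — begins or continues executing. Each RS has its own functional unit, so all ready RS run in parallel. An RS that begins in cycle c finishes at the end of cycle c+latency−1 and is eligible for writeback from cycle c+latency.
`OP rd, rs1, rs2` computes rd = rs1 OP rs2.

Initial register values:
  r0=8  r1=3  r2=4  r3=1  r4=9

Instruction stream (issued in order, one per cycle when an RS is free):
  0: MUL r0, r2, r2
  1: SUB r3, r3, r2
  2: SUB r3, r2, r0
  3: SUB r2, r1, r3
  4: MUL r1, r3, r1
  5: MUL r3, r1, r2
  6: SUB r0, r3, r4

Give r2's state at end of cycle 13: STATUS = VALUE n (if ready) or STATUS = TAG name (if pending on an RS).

STATUS = VALUE 15

cycle 1: issue MUL r0<-Mul1 // r0:Mul1,r1:3,r2:4,r3:1,r4:9
cycle 2: issue SUB r3<-Add1 // r0:Mul1,r1:3,r2:4,r3:Add1,r4:9
cycle 3: issue SUB r3<-Add2 // r0:Mul1,r1:3,r2:4,r3:Add2,r4:9
cycle 4: CDB Add1=-3; issue SUB r2<-Add1 // r0:Mul1,r1:3,r2:Add1,r3:Add2,r4:9
cycle 5: CDB Mul1=16; issue MUL r1<-Mul1 // r0:16,r1:Mul1,r2:Add1,r3:Add2,r4:9
cycle 6: issue MUL r3<-Mul2 // r0:16,r1:Mul1,r2:Add1,r3:Mul2,r4:9
cycle 7: CDB Add2=-12; issue SUB r0<-Add2 // r0:Add2,r1:Mul1,r2:Add1,r3:Mul2,r4:9
cycle 8: - // r0:Add2,r1:Mul1,r2:Add1,r3:Mul2,r4:9
cycle 9: CDB Add1=15 // r0:Add2,r1:Mul1,r2:15,r3:Mul2,r4:9
cycle 10: - // r0:Add2,r1:Mul1,r2:15,r3:Mul2,r4:9
cycle 11: CDB Mul1=-36 // r0:Add2,r1:-36,r2:15,r3:Mul2,r4:9
cycle 12: - // r0:Add2,r1:-36,r2:15,r3:Mul2,r4:9
cycle 13: - // r0:Add2,r1:-36,r2:15,r3:Mul2,r4:9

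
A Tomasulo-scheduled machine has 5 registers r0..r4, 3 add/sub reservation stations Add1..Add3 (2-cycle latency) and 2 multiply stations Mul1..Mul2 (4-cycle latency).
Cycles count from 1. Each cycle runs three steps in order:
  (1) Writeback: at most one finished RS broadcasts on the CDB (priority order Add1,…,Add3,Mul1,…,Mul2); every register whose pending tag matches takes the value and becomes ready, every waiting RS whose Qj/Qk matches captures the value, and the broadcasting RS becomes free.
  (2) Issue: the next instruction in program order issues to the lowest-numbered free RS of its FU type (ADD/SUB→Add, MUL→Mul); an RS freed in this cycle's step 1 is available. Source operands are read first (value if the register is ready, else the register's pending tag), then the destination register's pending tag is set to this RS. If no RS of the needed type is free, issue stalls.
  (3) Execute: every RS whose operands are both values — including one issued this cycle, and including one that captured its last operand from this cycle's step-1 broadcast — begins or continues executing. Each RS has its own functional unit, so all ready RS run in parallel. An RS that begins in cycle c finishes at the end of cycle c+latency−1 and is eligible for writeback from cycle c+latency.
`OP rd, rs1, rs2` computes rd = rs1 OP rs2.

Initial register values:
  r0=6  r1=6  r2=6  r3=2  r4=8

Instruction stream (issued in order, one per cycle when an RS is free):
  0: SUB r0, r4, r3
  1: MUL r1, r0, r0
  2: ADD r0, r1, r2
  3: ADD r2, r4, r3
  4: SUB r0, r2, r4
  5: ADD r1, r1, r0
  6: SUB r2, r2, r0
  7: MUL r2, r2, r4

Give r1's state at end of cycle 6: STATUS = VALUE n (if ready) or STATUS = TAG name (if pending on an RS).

STATUS = TAG Add2

  c1: issue SUB r0<-Add1  regs: r0:Add1,r1:6,r2:6,r3:2,r4:8
  c2: issue MUL r1<-Mul1  regs: r0:Add1,r1:Mul1,r2:6,r3:2,r4:8
  c3: CDB Add1=6; issue ADD r0<-Add1  regs: r0:Add1,r1:Mul1,r2:6,r3:2,r4:8
  c4: issue ADD r2<-Add2  regs: r0:Add1,r1:Mul1,r2:Add2,r3:2,r4:8
  c5: issue SUB r0<-Add3  regs: r0:Add3,r1:Mul1,r2:Add2,r3:2,r4:8
  c6: CDB Add2=10; issue ADD r1<-Add2  regs: r0:Add3,r1:Add2,r2:10,r3:2,r4:8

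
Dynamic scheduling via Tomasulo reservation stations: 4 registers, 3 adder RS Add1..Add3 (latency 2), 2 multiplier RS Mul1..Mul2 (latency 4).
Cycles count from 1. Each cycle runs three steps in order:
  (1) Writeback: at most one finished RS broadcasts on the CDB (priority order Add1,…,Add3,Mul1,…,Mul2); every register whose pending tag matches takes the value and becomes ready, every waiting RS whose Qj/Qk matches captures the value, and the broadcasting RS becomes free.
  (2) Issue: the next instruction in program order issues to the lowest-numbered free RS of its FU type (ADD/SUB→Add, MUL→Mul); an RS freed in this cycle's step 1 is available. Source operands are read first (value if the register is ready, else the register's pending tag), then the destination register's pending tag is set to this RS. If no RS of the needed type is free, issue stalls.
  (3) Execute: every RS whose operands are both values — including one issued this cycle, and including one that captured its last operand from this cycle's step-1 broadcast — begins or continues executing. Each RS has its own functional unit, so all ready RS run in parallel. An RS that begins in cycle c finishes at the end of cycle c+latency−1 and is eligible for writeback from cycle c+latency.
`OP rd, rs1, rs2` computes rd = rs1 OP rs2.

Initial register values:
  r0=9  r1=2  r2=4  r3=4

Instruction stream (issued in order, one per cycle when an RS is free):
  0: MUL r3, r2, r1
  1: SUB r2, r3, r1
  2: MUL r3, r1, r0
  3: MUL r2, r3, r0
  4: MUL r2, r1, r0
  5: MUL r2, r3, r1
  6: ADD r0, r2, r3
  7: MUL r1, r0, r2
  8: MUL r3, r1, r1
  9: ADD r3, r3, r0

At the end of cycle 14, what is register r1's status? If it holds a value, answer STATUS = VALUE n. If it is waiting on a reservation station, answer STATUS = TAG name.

STATUS = TAG Mul2

c1: issue MUL r3<-Mul1 | r0:9,r1:2,r2:4,r3:Mul1
c2: issue SUB r2<-Add1 | r0:9,r1:2,r2:Add1,r3:Mul1
c3: issue MUL r3<-Mul2 | r0:9,r1:2,r2:Add1,r3:Mul2
c4: stall | r0:9,r1:2,r2:Add1,r3:Mul2
c5: CDB Mul1=8; issue MUL r2<-Mul1 | r0:9,r1:2,r2:Mul1,r3:Mul2
c6: stall | r0:9,r1:2,r2:Mul1,r3:Mul2
c7: CDB Add1=6; stall | r0:9,r1:2,r2:Mul1,r3:Mul2
c8: CDB Mul2=18; issue MUL r2<-Mul2 | r0:9,r1:2,r2:Mul2,r3:18
c9: stall | r0:9,r1:2,r2:Mul2,r3:18
c10: stall | r0:9,r1:2,r2:Mul2,r3:18
c11: stall | r0:9,r1:2,r2:Mul2,r3:18
c12: CDB Mul1=162; issue MUL r2<-Mul1 | r0:9,r1:2,r2:Mul1,r3:18
c13: CDB Mul2=18; issue ADD r0<-Add1 | r0:Add1,r1:2,r2:Mul1,r3:18
c14: issue MUL r1<-Mul2 | r0:Add1,r1:Mul2,r2:Mul1,r3:18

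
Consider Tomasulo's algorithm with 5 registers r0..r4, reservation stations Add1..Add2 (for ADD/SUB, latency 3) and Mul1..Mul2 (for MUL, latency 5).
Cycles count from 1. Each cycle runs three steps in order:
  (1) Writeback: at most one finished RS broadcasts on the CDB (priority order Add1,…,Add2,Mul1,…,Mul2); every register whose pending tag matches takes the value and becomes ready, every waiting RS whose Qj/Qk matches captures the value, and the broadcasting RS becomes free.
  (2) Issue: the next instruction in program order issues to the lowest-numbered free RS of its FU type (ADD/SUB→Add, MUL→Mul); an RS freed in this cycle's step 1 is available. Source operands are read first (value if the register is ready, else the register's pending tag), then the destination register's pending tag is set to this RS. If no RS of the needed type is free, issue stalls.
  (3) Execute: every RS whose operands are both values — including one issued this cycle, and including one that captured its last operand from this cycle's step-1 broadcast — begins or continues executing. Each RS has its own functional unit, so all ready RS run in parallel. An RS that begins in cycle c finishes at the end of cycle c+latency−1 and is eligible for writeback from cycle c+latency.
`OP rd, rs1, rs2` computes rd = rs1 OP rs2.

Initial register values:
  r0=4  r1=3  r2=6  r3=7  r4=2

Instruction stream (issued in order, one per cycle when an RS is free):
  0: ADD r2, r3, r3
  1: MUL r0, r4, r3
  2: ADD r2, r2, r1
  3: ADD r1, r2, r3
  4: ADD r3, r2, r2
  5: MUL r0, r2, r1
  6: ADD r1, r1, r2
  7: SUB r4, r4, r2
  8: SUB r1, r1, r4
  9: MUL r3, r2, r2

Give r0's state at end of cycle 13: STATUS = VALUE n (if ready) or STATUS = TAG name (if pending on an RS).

cycle 1: issue ADD r2<-Add1 // r0:4,r1:3,r2:Add1,r3:7,r4:2
cycle 2: issue MUL r0<-Mul1 // r0:Mul1,r1:3,r2:Add1,r3:7,r4:2
cycle 3: issue ADD r2<-Add2 // r0:Mul1,r1:3,r2:Add2,r3:7,r4:2
cycle 4: CDB Add1=14; issue ADD r1<-Add1 // r0:Mul1,r1:Add1,r2:Add2,r3:7,r4:2
cycle 5: stall // r0:Mul1,r1:Add1,r2:Add2,r3:7,r4:2
cycle 6: stall // r0:Mul1,r1:Add1,r2:Add2,r3:7,r4:2
cycle 7: CDB Add2=17; issue ADD r3<-Add2 // r0:Mul1,r1:Add1,r2:17,r3:Add2,r4:2
cycle 8: CDB Mul1=14; issue MUL r0<-Mul1 // r0:Mul1,r1:Add1,r2:17,r3:Add2,r4:2
cycle 9: stall // r0:Mul1,r1:Add1,r2:17,r3:Add2,r4:2
cycle 10: CDB Add1=24; issue ADD r1<-Add1 // r0:Mul1,r1:Add1,r2:17,r3:Add2,r4:2
cycle 11: CDB Add2=34; issue SUB r4<-Add2 // r0:Mul1,r1:Add1,r2:17,r3:34,r4:Add2
cycle 12: stall // r0:Mul1,r1:Add1,r2:17,r3:34,r4:Add2
cycle 13: CDB Add1=41; issue SUB r1<-Add1 // r0:Mul1,r1:Add1,r2:17,r3:34,r4:Add2

STATUS = TAG Mul1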